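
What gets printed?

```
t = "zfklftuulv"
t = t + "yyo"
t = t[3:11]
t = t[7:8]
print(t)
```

+ 'yyo' → 'zfklftuulvyyo'
slice [3:11] → 'lftuulvy'
slice [7:8] → 'y'

y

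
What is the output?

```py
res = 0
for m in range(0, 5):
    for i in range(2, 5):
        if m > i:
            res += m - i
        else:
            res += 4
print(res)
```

52

m=0,i=2: not 0>2, res = 0+4 = 4
m=0,i=3: not 0>3, res = 4+4 = 8
m=0,i=4: not 0>4, res = 8+4 = 12
m=1,i=2: not 1>2, res = 12+4 = 16
m=1,i=3: not 1>3, res = 16+4 = 20
m=1,i=4: not 1>4, res = 20+4 = 24
m=2,i=2: not 2>2, res = 24+4 = 28
m=2,i=3: not 2>3, res = 28+4 = 32
m=2,i=4: not 2>4, res = 32+4 = 36
m=3,i=2: 3>2, res = 36+1 = 37
m=3,i=3: not 3>3, res = 37+4 = 41
m=3,i=4: not 3>4, res = 41+4 = 45
m=4,i=2: 4>2, res = 45+2 = 47
m=4,i=3: 4>3, res = 47+1 = 48
m=4,i=4: not 4>4, res = 48+4 = 52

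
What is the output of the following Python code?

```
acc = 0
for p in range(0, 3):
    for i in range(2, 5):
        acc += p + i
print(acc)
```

p=0,i=2: acc = 0+2 = 2
p=0,i=3: acc = 2+3 = 5
p=0,i=4: acc = 5+4 = 9
p=1,i=2: acc = 9+3 = 12
p=1,i=3: acc = 12+4 = 16
p=1,i=4: acc = 16+5 = 21
p=2,i=2: acc = 21+4 = 25
p=2,i=3: acc = 25+5 = 30
p=2,i=4: acc = 30+6 = 36

36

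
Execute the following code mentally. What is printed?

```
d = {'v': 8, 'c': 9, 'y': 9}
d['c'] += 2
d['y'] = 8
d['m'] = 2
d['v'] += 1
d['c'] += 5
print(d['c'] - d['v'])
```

7

d['c'] = 9+2 = 11 → {'v': 8, 'c': 11, 'y': 9}
d['y'] = 8 → {'v': 8, 'c': 11, 'y': 8}
d['m'] = 2 → {'v': 8, 'c': 11, 'y': 8, 'm': 2}
d['v'] = 8+1 = 9 → {'v': 9, 'c': 11, 'y': 8, 'm': 2}
d['c'] = 11+5 = 16 → {'v': 9, 'c': 16, 'y': 8, 'm': 2}
d['c']-d['v'] = 16-9 = 7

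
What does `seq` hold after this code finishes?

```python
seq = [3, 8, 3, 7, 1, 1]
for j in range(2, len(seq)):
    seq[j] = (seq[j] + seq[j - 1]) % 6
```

j=2: seq[2] = (3+8)%6 = 5 → [3, 8, 5, 7, 1, 1]
j=3: seq[3] = (7+5)%6 = 0 → [3, 8, 5, 0, 1, 1]
j=4: seq[4] = (1+0)%6 = 1 → [3, 8, 5, 0, 1, 1]
j=5: seq[5] = (1+1)%6 = 2 → [3, 8, 5, 0, 1, 2]

[3, 8, 5, 0, 1, 2]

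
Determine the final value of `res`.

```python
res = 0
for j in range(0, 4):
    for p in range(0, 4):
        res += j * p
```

j=0,p=0: res = 0+0 = 0
j=0,p=1: res = 0+0 = 0
j=0,p=2: res = 0+0 = 0
j=0,p=3: res = 0+0 = 0
j=1,p=0: res = 0+0 = 0
j=1,p=1: res = 0+1 = 1
j=1,p=2: res = 1+2 = 3
j=1,p=3: res = 3+3 = 6
j=2,p=0: res = 6+0 = 6
j=2,p=1: res = 6+2 = 8
j=2,p=2: res = 8+4 = 12
j=2,p=3: res = 12+6 = 18
j=3,p=0: res = 18+0 = 18
j=3,p=1: res = 18+3 = 21
j=3,p=2: res = 21+6 = 27
j=3,p=3: res = 27+9 = 36

36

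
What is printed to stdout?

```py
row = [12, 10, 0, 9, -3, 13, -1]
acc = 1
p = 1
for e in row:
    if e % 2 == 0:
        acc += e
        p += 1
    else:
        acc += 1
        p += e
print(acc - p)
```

5

e=12: even, acc = 1+12 = 13; p=2
e=10: even, acc = 13+10 = 23; p=3
e=0: even, acc = 23+0 = 23; p=4
e=9: not even, acc = 23+1 = 24; p=13
e=-3: not even, acc = 24+1 = 25; p=10
e=13: not even, acc = 25+1 = 26; p=23
e=-1: not even, acc = 26+1 = 27; p=22
acc-p = 27-22 = 5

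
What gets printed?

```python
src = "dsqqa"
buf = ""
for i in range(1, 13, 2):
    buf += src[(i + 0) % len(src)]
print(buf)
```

sqdqas

i=1: add src[1]='s' → 's'
i=3: add src[3]='q' → 'sq'
i=5: add src[0]='d' → 'sqd'
i=7: add src[2]='q' → 'sqdq'
i=9: add src[4]='a' → 'sqdqa'
i=11: add src[1]='s' → 'sqdqas'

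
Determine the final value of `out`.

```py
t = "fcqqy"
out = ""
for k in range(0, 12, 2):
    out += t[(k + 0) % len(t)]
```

k=0: add t[0]='f' → 'f'
k=2: add t[2]='q' → 'fq'
k=4: add t[4]='y' → 'fqy'
k=6: add t[1]='c' → 'fqyc'
k=8: add t[3]='q' → 'fqycq'
k=10: add t[0]='f' → 'fqycqf'

'fqycqf'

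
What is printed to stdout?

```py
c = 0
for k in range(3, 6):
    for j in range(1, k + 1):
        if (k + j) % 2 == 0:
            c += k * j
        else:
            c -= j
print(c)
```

69

k=3,j=1: even sum, c = 0+3 = 3
k=3,j=2: odd sum, c = 3-2 = 1
k=3,j=3: even sum, c = 1+9 = 10
k=4,j=1: odd sum, c = 10-1 = 9
k=4,j=2: even sum, c = 9+8 = 17
k=4,j=3: odd sum, c = 17-3 = 14
k=4,j=4: even sum, c = 14+16 = 30
k=5,j=1: even sum, c = 30+5 = 35
k=5,j=2: odd sum, c = 35-2 = 33
k=5,j=3: even sum, c = 33+15 = 48
k=5,j=4: odd sum, c = 48-4 = 44
k=5,j=5: even sum, c = 44+25 = 69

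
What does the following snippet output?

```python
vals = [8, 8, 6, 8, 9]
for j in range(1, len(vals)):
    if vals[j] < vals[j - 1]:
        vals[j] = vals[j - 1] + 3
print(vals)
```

[8, 8, 11, 14, 17]

j=1: 8>=8, unchanged → [8, 8, 6, 8, 9]
j=2: 6<8, vals[2] = 8+3 = 11 → [8, 8, 11, 8, 9]
j=3: 8<11, vals[3] = 11+3 = 14 → [8, 8, 11, 14, 9]
j=4: 9<14, vals[4] = 14+3 = 17 → [8, 8, 11, 14, 17]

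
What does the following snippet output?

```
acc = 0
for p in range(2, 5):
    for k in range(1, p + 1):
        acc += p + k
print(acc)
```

p=2,k=1: acc = 0+3 = 3
p=2,k=2: acc = 3+4 = 7
p=3,k=1: acc = 7+4 = 11
p=3,k=2: acc = 11+5 = 16
p=3,k=3: acc = 16+6 = 22
p=4,k=1: acc = 22+5 = 27
p=4,k=2: acc = 27+6 = 33
p=4,k=3: acc = 33+7 = 40
p=4,k=4: acc = 40+8 = 48

48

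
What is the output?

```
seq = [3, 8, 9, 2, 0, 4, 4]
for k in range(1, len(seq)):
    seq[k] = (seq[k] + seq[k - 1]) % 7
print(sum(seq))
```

k=1: seq[1] = (8+3)%7 = 4 → [3, 4, 9, 2, 0, 4, 4]
k=2: seq[2] = (9+4)%7 = 6 → [3, 4, 6, 2, 0, 4, 4]
k=3: seq[3] = (2+6)%7 = 1 → [3, 4, 6, 1, 0, 4, 4]
k=4: seq[4] = (0+1)%7 = 1 → [3, 4, 6, 1, 1, 4, 4]
k=5: seq[5] = (4+1)%7 = 5 → [3, 4, 6, 1, 1, 5, 4]
k=6: seq[6] = (4+5)%7 = 2 → [3, 4, 6, 1, 1, 5, 2]
sum = 22

22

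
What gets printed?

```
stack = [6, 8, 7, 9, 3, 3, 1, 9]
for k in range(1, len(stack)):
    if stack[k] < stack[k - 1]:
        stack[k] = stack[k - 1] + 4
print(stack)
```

[6, 8, 12, 16, 20, 24, 28, 32]

k=1: 8>=6, unchanged → [6, 8, 7, 9, 3, 3, 1, 9]
k=2: 7<8, stack[2] = 8+4 = 12 → [6, 8, 12, 9, 3, 3, 1, 9]
k=3: 9<12, stack[3] = 12+4 = 16 → [6, 8, 12, 16, 3, 3, 1, 9]
k=4: 3<16, stack[4] = 16+4 = 20 → [6, 8, 12, 16, 20, 3, 1, 9]
k=5: 3<20, stack[5] = 20+4 = 24 → [6, 8, 12, 16, 20, 24, 1, 9]
k=6: 1<24, stack[6] = 24+4 = 28 → [6, 8, 12, 16, 20, 24, 28, 9]
k=7: 9<28, stack[7] = 28+4 = 32 → [6, 8, 12, 16, 20, 24, 28, 32]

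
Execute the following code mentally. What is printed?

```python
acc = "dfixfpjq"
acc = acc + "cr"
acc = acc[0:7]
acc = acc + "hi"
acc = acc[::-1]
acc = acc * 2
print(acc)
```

ihjpfxifdihjpfxifd

+ 'cr' → 'dfixfpjqcr'
slice [0:7] → 'dfixfpj'
+ 'hi' → 'dfixfpjhi'
reverse → 'ihjpfxifd'
repeat ×2 → 'ihjpfxifdihjpfxifd'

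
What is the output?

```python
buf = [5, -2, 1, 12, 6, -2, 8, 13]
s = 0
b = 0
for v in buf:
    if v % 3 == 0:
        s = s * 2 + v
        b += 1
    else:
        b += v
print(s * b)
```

v=5: not %3==0; b=5
v=-2: not %3==0; b=3
v=1: not %3==0; b=4
v=12: %3==0, s = 0*2+12 = 12; b=5
v=6: %3==0, s = 12*2+6 = 30; b=6
v=-2: not %3==0; b=4
v=8: not %3==0; b=12
v=13: not %3==0; b=25
s*b = 30*25 = 750

750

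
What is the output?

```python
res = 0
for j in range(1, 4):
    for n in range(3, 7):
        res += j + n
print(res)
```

78

j=1,n=3: res = 0+4 = 4
j=1,n=4: res = 4+5 = 9
j=1,n=5: res = 9+6 = 15
j=1,n=6: res = 15+7 = 22
j=2,n=3: res = 22+5 = 27
j=2,n=4: res = 27+6 = 33
j=2,n=5: res = 33+7 = 40
j=2,n=6: res = 40+8 = 48
j=3,n=3: res = 48+6 = 54
j=3,n=4: res = 54+7 = 61
j=3,n=5: res = 61+8 = 69
j=3,n=6: res = 69+9 = 78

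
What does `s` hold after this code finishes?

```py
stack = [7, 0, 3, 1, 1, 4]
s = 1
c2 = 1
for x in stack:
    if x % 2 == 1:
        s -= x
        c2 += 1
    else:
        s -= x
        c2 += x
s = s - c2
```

x=7: odd, s = 1-7 = -6; c2=2
x=0: not odd, s = (-6)-0 = -6; c2=2
x=3: odd, s = (-6)-3 = -9; c2=3
x=1: odd, s = (-9)-1 = -10; c2=4
x=1: odd, s = (-10)-1 = -11; c2=5
x=4: not odd, s = (-11)-4 = -15; c2=9
s-c2 = (-15)-9 = -24

-24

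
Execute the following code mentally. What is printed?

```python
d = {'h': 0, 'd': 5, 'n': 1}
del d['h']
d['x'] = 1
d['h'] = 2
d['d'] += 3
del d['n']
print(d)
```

{'d': 8, 'x': 1, 'h': 2}

del 'h' → {'d': 5, 'n': 1}
d['x'] = 1 → {'d': 5, 'n': 1, 'x': 1}
d['h'] = 2 → {'d': 5, 'n': 1, 'x': 1, 'h': 2}
d['d'] = 5+3 = 8 → {'d': 8, 'n': 1, 'x': 1, 'h': 2}
del 'n' → {'d': 8, 'x': 1, 'h': 2}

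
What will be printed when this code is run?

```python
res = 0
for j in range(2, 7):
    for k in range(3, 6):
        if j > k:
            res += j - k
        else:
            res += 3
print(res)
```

37

j=2,k=3: not 2>3, res = 0+3 = 3
j=2,k=4: not 2>4, res = 3+3 = 6
j=2,k=5: not 2>5, res = 6+3 = 9
j=3,k=3: not 3>3, res = 9+3 = 12
j=3,k=4: not 3>4, res = 12+3 = 15
j=3,k=5: not 3>5, res = 15+3 = 18
j=4,k=3: 4>3, res = 18+1 = 19
j=4,k=4: not 4>4, res = 19+3 = 22
j=4,k=5: not 4>5, res = 22+3 = 25
j=5,k=3: 5>3, res = 25+2 = 27
j=5,k=4: 5>4, res = 27+1 = 28
j=5,k=5: not 5>5, res = 28+3 = 31
j=6,k=3: 6>3, res = 31+3 = 34
j=6,k=4: 6>4, res = 34+2 = 36
j=6,k=5: 6>5, res = 36+1 = 37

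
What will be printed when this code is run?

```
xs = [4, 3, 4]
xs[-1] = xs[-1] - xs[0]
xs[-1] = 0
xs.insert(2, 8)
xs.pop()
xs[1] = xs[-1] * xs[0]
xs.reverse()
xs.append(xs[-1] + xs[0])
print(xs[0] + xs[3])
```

20

xs[-1] = xs[-1]-xs[0] = 4-4 = 0 → [4, 3, 0]
xs[-1] = 0 → [4, 3, 0]
insert 8 at 2 → [4, 3, 8, 0]
pop() removes 0 → [4, 3, 8]
xs[1] = xs[-1]*xs[0] = 8*4 = 32 → [4, 32, 8]
reverse → [8, 32, 4]
append xs[-1]+xs[0] = 4+8 = 12 → [8, 32, 4, 12]
xs[0]+xs[3] = 8+12 = 20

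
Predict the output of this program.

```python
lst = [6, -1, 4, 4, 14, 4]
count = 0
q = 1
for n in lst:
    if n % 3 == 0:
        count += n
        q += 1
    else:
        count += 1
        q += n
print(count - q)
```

n=6: %3==0, count = 0+6 = 6; q=2
n=-1: not %3==0, count = 6+1 = 7; q=1
n=4: not %3==0, count = 7+1 = 8; q=5
n=4: not %3==0, count = 8+1 = 9; q=9
n=14: not %3==0, count = 9+1 = 10; q=23
n=4: not %3==0, count = 10+1 = 11; q=27
count-q = 11-27 = -16

-16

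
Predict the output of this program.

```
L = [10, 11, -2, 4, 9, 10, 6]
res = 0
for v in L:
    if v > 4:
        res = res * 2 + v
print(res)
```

v=10: >4, res = 0*2+10 = 10
v=11: >4, res = 10*2+11 = 31
v=-2: not >4
v=4: not >4
v=9: >4, res = 31*2+9 = 71
v=10: >4, res = 71*2+10 = 152
v=6: >4, res = 152*2+6 = 310

310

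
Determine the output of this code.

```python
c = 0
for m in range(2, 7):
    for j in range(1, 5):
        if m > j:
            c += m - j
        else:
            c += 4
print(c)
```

58

m=2,j=1: 2>1, c = 0+1 = 1
m=2,j=2: not 2>2, c = 1+4 = 5
m=2,j=3: not 2>3, c = 5+4 = 9
m=2,j=4: not 2>4, c = 9+4 = 13
m=3,j=1: 3>1, c = 13+2 = 15
m=3,j=2: 3>2, c = 15+1 = 16
m=3,j=3: not 3>3, c = 16+4 = 20
m=3,j=4: not 3>4, c = 20+4 = 24
m=4,j=1: 4>1, c = 24+3 = 27
m=4,j=2: 4>2, c = 27+2 = 29
m=4,j=3: 4>3, c = 29+1 = 30
m=4,j=4: not 4>4, c = 30+4 = 34
m=5,j=1: 5>1, c = 34+4 = 38
m=5,j=2: 5>2, c = 38+3 = 41
m=5,j=3: 5>3, c = 41+2 = 43
m=5,j=4: 5>4, c = 43+1 = 44
m=6,j=1: 6>1, c = 44+5 = 49
m=6,j=2: 6>2, c = 49+4 = 53
m=6,j=3: 6>3, c = 53+3 = 56
m=6,j=4: 6>4, c = 56+2 = 58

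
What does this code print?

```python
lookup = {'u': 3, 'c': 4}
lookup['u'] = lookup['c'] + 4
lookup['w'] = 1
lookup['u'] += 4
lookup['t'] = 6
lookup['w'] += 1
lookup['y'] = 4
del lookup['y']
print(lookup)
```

{'u': 12, 'c': 4, 'w': 2, 't': 6}

lookup['u'] = lookup['c']+4 = 8 → {'u': 8, 'c': 4}
lookup['w'] = 1 → {'u': 8, 'c': 4, 'w': 1}
lookup['u'] = 8+4 = 12 → {'u': 12, 'c': 4, 'w': 1}
lookup['t'] = 6 → {'u': 12, 'c': 4, 'w': 1, 't': 6}
lookup['w'] = 1+1 = 2 → {'u': 12, 'c': 4, 'w': 2, 't': 6}
lookup['y'] = 4 → {'u': 12, 'c': 4, 'w': 2, 't': 6, 'y': 4}
del 'y' → {'u': 12, 'c': 4, 'w': 2, 't': 6}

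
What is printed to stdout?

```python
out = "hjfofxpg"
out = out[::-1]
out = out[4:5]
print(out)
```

o

reverse → 'gpxfofjh'
slice [4:5] → 'o'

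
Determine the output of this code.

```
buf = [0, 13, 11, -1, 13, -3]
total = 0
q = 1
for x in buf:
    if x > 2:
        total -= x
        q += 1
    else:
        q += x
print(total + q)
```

x=0: not >2; q=1
x=13: >2, total = 0-13 = -13; q=2
x=11: >2, total = (-13)-11 = -24; q=3
x=-1: not >2; q=2
x=13: >2, total = (-24)-13 = -37; q=3
x=-3: not >2; q=0
total+q = (-37)+0 = -37

-37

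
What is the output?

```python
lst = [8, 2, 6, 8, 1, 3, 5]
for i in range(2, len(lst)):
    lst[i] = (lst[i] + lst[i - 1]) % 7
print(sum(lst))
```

i=2: lst[2] = (6+2)%7 = 1 → [8, 2, 1, 8, 1, 3, 5]
i=3: lst[3] = (8+1)%7 = 2 → [8, 2, 1, 2, 1, 3, 5]
i=4: lst[4] = (1+2)%7 = 3 → [8, 2, 1, 2, 3, 3, 5]
i=5: lst[5] = (3+3)%7 = 6 → [8, 2, 1, 2, 3, 6, 5]
i=6: lst[6] = (5+6)%7 = 4 → [8, 2, 1, 2, 3, 6, 4]
sum = 26

26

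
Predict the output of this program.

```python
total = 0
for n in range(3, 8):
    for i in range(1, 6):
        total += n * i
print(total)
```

375

n=3,i=1: total = 0+3 = 3
n=3,i=2: total = 3+6 = 9
n=3,i=3: total = 9+9 = 18
n=3,i=4: total = 18+12 = 30
n=3,i=5: total = 30+15 = 45
n=4,i=1: total = 45+4 = 49
n=4,i=2: total = 49+8 = 57
n=4,i=3: total = 57+12 = 69
n=4,i=4: total = 69+16 = 85
n=4,i=5: total = 85+20 = 105
n=5,i=1: total = 105+5 = 110
n=5,i=2: total = 110+10 = 120
n=5,i=3: total = 120+15 = 135
n=5,i=4: total = 135+20 = 155
n=5,i=5: total = 155+25 = 180
n=6,i=1: total = 180+6 = 186
n=6,i=2: total = 186+12 = 198
n=6,i=3: total = 198+18 = 216
n=6,i=4: total = 216+24 = 240
n=6,i=5: total = 240+30 = 270
n=7,i=1: total = 270+7 = 277
n=7,i=2: total = 277+14 = 291
n=7,i=3: total = 291+21 = 312
n=7,i=4: total = 312+28 = 340
n=7,i=5: total = 340+35 = 375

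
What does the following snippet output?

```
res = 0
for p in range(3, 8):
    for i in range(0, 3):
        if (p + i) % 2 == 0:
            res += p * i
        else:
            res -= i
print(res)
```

27

p=3,i=0: odd sum, res = 0-0 = 0
p=3,i=1: even sum, res = 0+3 = 3
p=3,i=2: odd sum, res = 3-2 = 1
p=4,i=0: even sum, res = 1+0 = 1
p=4,i=1: odd sum, res = 1-1 = 0
p=4,i=2: even sum, res = 0+8 = 8
p=5,i=0: odd sum, res = 8-0 = 8
p=5,i=1: even sum, res = 8+5 = 13
p=5,i=2: odd sum, res = 13-2 = 11
p=6,i=0: even sum, res = 11+0 = 11
p=6,i=1: odd sum, res = 11-1 = 10
p=6,i=2: even sum, res = 10+12 = 22
p=7,i=0: odd sum, res = 22-0 = 22
p=7,i=1: even sum, res = 22+7 = 29
p=7,i=2: odd sum, res = 29-2 = 27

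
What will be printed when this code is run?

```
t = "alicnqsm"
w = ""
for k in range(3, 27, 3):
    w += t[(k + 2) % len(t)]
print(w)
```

k=3: add t[5]='q' → 'q'
k=6: add t[0]='a' → 'qa'
k=9: add t[3]='c' → 'qac'
k=12: add t[6]='s' → 'qacs'
k=15: add t[1]='l' → 'qacsl'
k=18: add t[4]='n' → 'qacsln'
k=21: add t[7]='m' → 'qacslnm'
k=24: add t[2]='i' → 'qacslnmi'

qacslnmi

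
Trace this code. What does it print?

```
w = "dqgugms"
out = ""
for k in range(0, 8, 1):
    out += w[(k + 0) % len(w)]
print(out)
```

k=0: add w[0]='d' → 'd'
k=1: add w[1]='q' → 'dq'
k=2: add w[2]='g' → 'dqg'
k=3: add w[3]='u' → 'dqgu'
k=4: add w[4]='g' → 'dqgug'
k=5: add w[5]='m' → 'dqgugm'
k=6: add w[6]='s' → 'dqgugms'
k=7: add w[0]='d' → 'dqgugmsd'

dqgugmsd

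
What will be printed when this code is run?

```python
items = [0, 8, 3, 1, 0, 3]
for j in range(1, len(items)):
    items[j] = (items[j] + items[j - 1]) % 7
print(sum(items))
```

16

j=1: items[1] = (8+0)%7 = 1 → [0, 1, 3, 1, 0, 3]
j=2: items[2] = (3+1)%7 = 4 → [0, 1, 4, 1, 0, 3]
j=3: items[3] = (1+4)%7 = 5 → [0, 1, 4, 5, 0, 3]
j=4: items[4] = (0+5)%7 = 5 → [0, 1, 4, 5, 5, 3]
j=5: items[5] = (3+5)%7 = 1 → [0, 1, 4, 5, 5, 1]
sum = 16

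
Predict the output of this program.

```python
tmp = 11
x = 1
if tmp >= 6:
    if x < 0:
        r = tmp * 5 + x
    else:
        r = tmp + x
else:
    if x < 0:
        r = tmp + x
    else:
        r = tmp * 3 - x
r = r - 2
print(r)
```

10

tmp=11, x=1
tmp >= 6 is True; x < 0 is False
→ r = tmp + x = 12
r = 12-2 = 10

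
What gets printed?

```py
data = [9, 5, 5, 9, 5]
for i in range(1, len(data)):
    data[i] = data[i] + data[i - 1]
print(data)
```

i=1: data[1] = 5+9 = 14 → [9, 14, 5, 9, 5]
i=2: data[2] = 5+14 = 19 → [9, 14, 19, 9, 5]
i=3: data[3] = 9+19 = 28 → [9, 14, 19, 28, 5]
i=4: data[4] = 5+28 = 33 → [9, 14, 19, 28, 33]

[9, 14, 19, 28, 33]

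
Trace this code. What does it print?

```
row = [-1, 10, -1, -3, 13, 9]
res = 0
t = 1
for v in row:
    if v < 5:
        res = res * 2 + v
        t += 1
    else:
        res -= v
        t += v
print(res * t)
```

-2556

v=-1: <5, res = 0*2+(-1) = -1; t=2
v=10: not <5, res = (-1)-10 = -11; t=12
v=-1: <5, res = (-11)*2+(-1) = -23; t=13
v=-3: <5, res = (-23)*2+(-3) = -49; t=14
v=13: not <5, res = (-49)-13 = -62; t=27
v=9: not <5, res = (-62)-9 = -71; t=36
res*t = (-71)*36 = -2556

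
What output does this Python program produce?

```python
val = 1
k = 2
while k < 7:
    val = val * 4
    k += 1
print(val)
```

1024

k=2: val = 1*4 = 4
k=3: val = 4*4 = 16
k=4: val = 16*4 = 64
k=5: val = 64*4 = 256
k=6: val = 256*4 = 1024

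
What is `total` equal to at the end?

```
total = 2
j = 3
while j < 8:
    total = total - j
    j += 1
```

-23

j=3: total = 2-3 = -1
j=4: total = (-1)-4 = -5
j=5: total = (-5)-5 = -10
j=6: total = (-10)-6 = -16
j=7: total = (-16)-7 = -23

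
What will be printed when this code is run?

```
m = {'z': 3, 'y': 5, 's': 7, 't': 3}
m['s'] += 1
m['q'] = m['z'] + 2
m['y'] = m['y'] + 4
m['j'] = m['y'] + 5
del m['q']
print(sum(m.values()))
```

m['s'] = 7+1 = 8 → {'z': 3, 'y': 5, 's': 8, 't': 3}
m['q'] = m['z']+2 = 5 → {'z': 3, 'y': 5, 's': 8, 't': 3, 'q': 5}
m['y'] = m['y']+4 = 9 → {'z': 3, 'y': 9, 's': 8, 't': 3, 'q': 5}
m['j'] = m['y']+5 = 14 → {'z': 3, 'y': 9, 's': 8, 't': 3, 'q': 5, 'j': 14}
del 'q' → {'z': 3, 'y': 9, 's': 8, 't': 3, 'j': 14}
sum of values = 37

37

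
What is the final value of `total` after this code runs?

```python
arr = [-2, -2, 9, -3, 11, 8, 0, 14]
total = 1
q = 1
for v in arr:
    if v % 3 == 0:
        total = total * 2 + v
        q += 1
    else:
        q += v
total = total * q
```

1254

v=-2: not %3==0; q=-1
v=-2: not %3==0; q=-3
v=9: %3==0, total = 1*2+9 = 11; q=-2
v=-3: %3==0, total = 11*2+(-3) = 19; q=-1
v=11: not %3==0; q=10
v=8: not %3==0; q=18
v=0: %3==0, total = 19*2+0 = 38; q=19
v=14: not %3==0; q=33
total*q = 38*33 = 1254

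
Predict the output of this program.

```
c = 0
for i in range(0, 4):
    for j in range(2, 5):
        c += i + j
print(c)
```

i=0,j=2: c = 0+2 = 2
i=0,j=3: c = 2+3 = 5
i=0,j=4: c = 5+4 = 9
i=1,j=2: c = 9+3 = 12
i=1,j=3: c = 12+4 = 16
i=1,j=4: c = 16+5 = 21
i=2,j=2: c = 21+4 = 25
i=2,j=3: c = 25+5 = 30
i=2,j=4: c = 30+6 = 36
i=3,j=2: c = 36+5 = 41
i=3,j=3: c = 41+6 = 47
i=3,j=4: c = 47+7 = 54

54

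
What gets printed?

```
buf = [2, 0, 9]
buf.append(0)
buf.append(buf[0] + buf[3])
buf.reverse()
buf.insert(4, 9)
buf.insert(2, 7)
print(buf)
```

[2, 0, 7, 9, 0, 9, 2]

append 0 → [2, 0, 9, 0]
append buf[0]+buf[3] = 2+0 = 2 → [2, 0, 9, 0, 2]
reverse → [2, 0, 9, 0, 2]
insert 9 at 4 → [2, 0, 9, 0, 9, 2]
insert 7 at 2 → [2, 0, 7, 9, 0, 9, 2]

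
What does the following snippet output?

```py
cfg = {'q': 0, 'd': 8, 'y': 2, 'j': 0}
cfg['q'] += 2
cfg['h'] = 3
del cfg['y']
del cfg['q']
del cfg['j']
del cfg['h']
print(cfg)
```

cfg['q'] = 0+2 = 2 → {'q': 2, 'd': 8, 'y': 2, 'j': 0}
cfg['h'] = 3 → {'q': 2, 'd': 8, 'y': 2, 'j': 0, 'h': 3}
del 'y' → {'q': 2, 'd': 8, 'j': 0, 'h': 3}
del 'q' → {'d': 8, 'j': 0, 'h': 3}
del 'j' → {'d': 8, 'h': 3}
del 'h' → {'d': 8}

{'d': 8}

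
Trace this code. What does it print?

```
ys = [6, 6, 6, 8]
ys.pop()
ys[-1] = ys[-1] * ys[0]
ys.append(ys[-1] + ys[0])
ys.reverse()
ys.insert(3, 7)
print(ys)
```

pop() removes 8 → [6, 6, 6]
ys[-1] = ys[-1]*ys[0] = 6*6 = 36 → [6, 6, 36]
append ys[-1]+ys[0] = 36+6 = 42 → [6, 6, 36, 42]
reverse → [42, 36, 6, 6]
insert 7 at 3 → [42, 36, 6, 7, 6]

[42, 36, 6, 7, 6]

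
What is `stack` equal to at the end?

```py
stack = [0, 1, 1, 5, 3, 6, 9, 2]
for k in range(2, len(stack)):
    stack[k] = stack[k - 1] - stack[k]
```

[0, 1, 0, -5, -8, -14, -23, -25]

k=2: stack[2] = 1-1 = 0 → [0, 1, 0, 5, 3, 6, 9, 2]
k=3: stack[3] = 0-5 = -5 → [0, 1, 0, -5, 3, 6, 9, 2]
k=4: stack[4] = (-5)-3 = -8 → [0, 1, 0, -5, -8, 6, 9, 2]
k=5: stack[5] = (-8)-6 = -14 → [0, 1, 0, -5, -8, -14, 9, 2]
k=6: stack[6] = (-14)-9 = -23 → [0, 1, 0, -5, -8, -14, -23, 2]
k=7: stack[7] = (-23)-2 = -25 → [0, 1, 0, -5, -8, -14, -23, -25]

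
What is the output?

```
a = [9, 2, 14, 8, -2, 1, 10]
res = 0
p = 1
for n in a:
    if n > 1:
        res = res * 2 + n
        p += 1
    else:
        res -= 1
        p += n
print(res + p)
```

243

n=9: >1, res = 0*2+9 = 9; p=2
n=2: >1, res = 9*2+2 = 20; p=3
n=14: >1, res = 20*2+14 = 54; p=4
n=8: >1, res = 54*2+8 = 116; p=5
n=-2: not >1, res = 116-1 = 115; p=3
n=1: not >1, res = 115-1 = 114; p=4
n=10: >1, res = 114*2+10 = 238; p=5
res+p = 238+5 = 243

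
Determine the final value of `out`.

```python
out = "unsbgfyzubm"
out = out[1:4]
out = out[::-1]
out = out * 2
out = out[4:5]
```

's'

slice [1:4] → 'nsb'
reverse → 'bsn'
repeat ×2 → 'bsnbsn'
slice [4:5] → 's'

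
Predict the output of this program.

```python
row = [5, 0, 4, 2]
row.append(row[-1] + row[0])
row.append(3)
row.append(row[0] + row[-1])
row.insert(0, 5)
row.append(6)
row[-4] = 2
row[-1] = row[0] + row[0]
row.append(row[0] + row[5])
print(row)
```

[5, 5, 0, 4, 2, 2, 3, 8, 10, 7]

append row[-1]+row[0] = 2+5 = 7 → [5, 0, 4, 2, 7]
append 3 → [5, 0, 4, 2, 7, 3]
append row[0]+row[-1] = 5+3 = 8 → [5, 0, 4, 2, 7, 3, 8]
insert 5 at 0 → [5, 5, 0, 4, 2, 7, 3, 8]
append 6 → [5, 5, 0, 4, 2, 7, 3, 8, 6]
row[-4] = 2 → [5, 5, 0, 4, 2, 2, 3, 8, 6]
row[-1] = row[0]+row[0] = 5+5 = 10 → [5, 5, 0, 4, 2, 2, 3, 8, 10]
append row[0]+row[5] = 5+2 = 7 → [5, 5, 0, 4, 2, 2, 3, 8, 10, 7]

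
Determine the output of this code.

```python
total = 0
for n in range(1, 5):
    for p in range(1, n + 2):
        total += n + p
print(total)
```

74

n=1,p=1: total = 0+2 = 2
n=1,p=2: total = 2+3 = 5
n=2,p=1: total = 5+3 = 8
n=2,p=2: total = 8+4 = 12
n=2,p=3: total = 12+5 = 17
n=3,p=1: total = 17+4 = 21
n=3,p=2: total = 21+5 = 26
n=3,p=3: total = 26+6 = 32
n=3,p=4: total = 32+7 = 39
n=4,p=1: total = 39+5 = 44
n=4,p=2: total = 44+6 = 50
n=4,p=3: total = 50+7 = 57
n=4,p=4: total = 57+8 = 65
n=4,p=5: total = 65+9 = 74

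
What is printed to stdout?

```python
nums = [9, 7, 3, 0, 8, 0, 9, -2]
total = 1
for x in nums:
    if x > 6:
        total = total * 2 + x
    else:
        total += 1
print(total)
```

152

x=9: >6, total = 1*2+9 = 11
x=7: >6, total = 11*2+7 = 29
x=3: not >6, total = 29+1 = 30
x=0: not >6, total = 30+1 = 31
x=8: >6, total = 31*2+8 = 70
x=0: not >6, total = 70+1 = 71
x=9: >6, total = 71*2+9 = 151
x=-2: not >6, total = 151+1 = 152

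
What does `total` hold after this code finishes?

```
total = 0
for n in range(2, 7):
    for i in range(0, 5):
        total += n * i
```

200

n=2,i=0: total = 0+0 = 0
n=2,i=1: total = 0+2 = 2
n=2,i=2: total = 2+4 = 6
n=2,i=3: total = 6+6 = 12
n=2,i=4: total = 12+8 = 20
n=3,i=0: total = 20+0 = 20
n=3,i=1: total = 20+3 = 23
n=3,i=2: total = 23+6 = 29
n=3,i=3: total = 29+9 = 38
n=3,i=4: total = 38+12 = 50
n=4,i=0: total = 50+0 = 50
n=4,i=1: total = 50+4 = 54
n=4,i=2: total = 54+8 = 62
n=4,i=3: total = 62+12 = 74
n=4,i=4: total = 74+16 = 90
n=5,i=0: total = 90+0 = 90
n=5,i=1: total = 90+5 = 95
n=5,i=2: total = 95+10 = 105
n=5,i=3: total = 105+15 = 120
n=5,i=4: total = 120+20 = 140
n=6,i=0: total = 140+0 = 140
n=6,i=1: total = 140+6 = 146
n=6,i=2: total = 146+12 = 158
n=6,i=3: total = 158+18 = 176
n=6,i=4: total = 176+24 = 200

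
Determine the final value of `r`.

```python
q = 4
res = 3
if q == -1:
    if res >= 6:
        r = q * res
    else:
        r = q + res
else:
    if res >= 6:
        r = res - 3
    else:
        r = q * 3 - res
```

9

q=4, res=3
q == -1 is False; res >= 6 is False
→ r = q * 3 - res = 9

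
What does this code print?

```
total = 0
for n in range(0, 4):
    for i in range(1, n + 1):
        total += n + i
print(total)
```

n=1,i=1: total = 0+2 = 2
n=2,i=1: total = 2+3 = 5
n=2,i=2: total = 5+4 = 9
n=3,i=1: total = 9+4 = 13
n=3,i=2: total = 13+5 = 18
n=3,i=3: total = 18+6 = 24

24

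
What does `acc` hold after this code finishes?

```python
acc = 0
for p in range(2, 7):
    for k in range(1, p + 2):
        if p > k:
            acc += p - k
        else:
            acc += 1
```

p=2,k=1: 2>1, acc = 0+1 = 1
p=2,k=2: not 2>2, acc = 1+1 = 2
p=2,k=3: not 2>3, acc = 2+1 = 3
p=3,k=1: 3>1, acc = 3+2 = 5
p=3,k=2: 3>2, acc = 5+1 = 6
p=3,k=3: not 3>3, acc = 6+1 = 7
p=3,k=4: not 3>4, acc = 7+1 = 8
p=4,k=1: 4>1, acc = 8+3 = 11
p=4,k=2: 4>2, acc = 11+2 = 13
p=4,k=3: 4>3, acc = 13+1 = 14
p=4,k=4: not 4>4, acc = 14+1 = 15
p=4,k=5: not 4>5, acc = 15+1 = 16
p=5,k=1: 5>1, acc = 16+4 = 20
p=5,k=2: 5>2, acc = 20+3 = 23
p=5,k=3: 5>3, acc = 23+2 = 25
p=5,k=4: 5>4, acc = 25+1 = 26
p=5,k=5: not 5>5, acc = 26+1 = 27
p=5,k=6: not 5>6, acc = 27+1 = 28
p=6,k=1: 6>1, acc = 28+5 = 33
p=6,k=2: 6>2, acc = 33+4 = 37
p=6,k=3: 6>3, acc = 37+3 = 40
p=6,k=4: 6>4, acc = 40+2 = 42
p=6,k=5: 6>5, acc = 42+1 = 43
p=6,k=6: not 6>6, acc = 43+1 = 44
p=6,k=7: not 6>7, acc = 44+1 = 45

45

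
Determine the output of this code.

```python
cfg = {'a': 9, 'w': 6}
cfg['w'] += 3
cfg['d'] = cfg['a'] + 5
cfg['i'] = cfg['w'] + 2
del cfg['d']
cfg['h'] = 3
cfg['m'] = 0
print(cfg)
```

{'a': 9, 'w': 9, 'i': 11, 'h': 3, 'm': 0}

cfg['w'] = 6+3 = 9 → {'a': 9, 'w': 9}
cfg['d'] = cfg['a']+5 = 14 → {'a': 9, 'w': 9, 'd': 14}
cfg['i'] = cfg['w']+2 = 11 → {'a': 9, 'w': 9, 'd': 14, 'i': 11}
del 'd' → {'a': 9, 'w': 9, 'i': 11}
cfg['h'] = 3 → {'a': 9, 'w': 9, 'i': 11, 'h': 3}
cfg['m'] = 0 → {'a': 9, 'w': 9, 'i': 11, 'h': 3, 'm': 0}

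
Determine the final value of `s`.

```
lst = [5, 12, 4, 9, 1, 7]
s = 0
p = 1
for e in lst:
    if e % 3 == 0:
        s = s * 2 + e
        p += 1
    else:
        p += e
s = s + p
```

e=5: not %3==0; p=6
e=12: %3==0, s = 0*2+12 = 12; p=7
e=4: not %3==0; p=11
e=9: %3==0, s = 12*2+9 = 33; p=12
e=1: not %3==0; p=13
e=7: not %3==0; p=20
s+p = 33+20 = 53

53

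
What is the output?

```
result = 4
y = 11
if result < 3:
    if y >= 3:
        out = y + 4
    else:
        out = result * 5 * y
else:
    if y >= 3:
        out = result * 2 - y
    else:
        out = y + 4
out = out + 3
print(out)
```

0

result=4, y=11
result < 3 is False; y >= 3 is True
→ out = result * 2 - y = -3
out = (-3)+3 = 0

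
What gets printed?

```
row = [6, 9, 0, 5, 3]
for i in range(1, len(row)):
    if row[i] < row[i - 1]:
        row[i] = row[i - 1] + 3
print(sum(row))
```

i=1: 9>=6, unchanged → [6, 9, 0, 5, 3]
i=2: 0<9, row[2] = 9+3 = 12 → [6, 9, 12, 5, 3]
i=3: 5<12, row[3] = 12+3 = 15 → [6, 9, 12, 15, 3]
i=4: 3<15, row[4] = 15+3 = 18 → [6, 9, 12, 15, 18]
sum = 60

60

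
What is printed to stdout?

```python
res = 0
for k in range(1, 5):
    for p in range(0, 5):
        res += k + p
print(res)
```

k=1,p=0: res = 0+1 = 1
k=1,p=1: res = 1+2 = 3
k=1,p=2: res = 3+3 = 6
k=1,p=3: res = 6+4 = 10
k=1,p=4: res = 10+5 = 15
k=2,p=0: res = 15+2 = 17
k=2,p=1: res = 17+3 = 20
k=2,p=2: res = 20+4 = 24
k=2,p=3: res = 24+5 = 29
k=2,p=4: res = 29+6 = 35
k=3,p=0: res = 35+3 = 38
k=3,p=1: res = 38+4 = 42
k=3,p=2: res = 42+5 = 47
k=3,p=3: res = 47+6 = 53
k=3,p=4: res = 53+7 = 60
k=4,p=0: res = 60+4 = 64
k=4,p=1: res = 64+5 = 69
k=4,p=2: res = 69+6 = 75
k=4,p=3: res = 75+7 = 82
k=4,p=4: res = 82+8 = 90

90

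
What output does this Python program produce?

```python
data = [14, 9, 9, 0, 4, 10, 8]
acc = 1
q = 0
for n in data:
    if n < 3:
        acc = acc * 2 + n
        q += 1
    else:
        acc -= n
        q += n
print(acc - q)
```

-139

n=14: not <3, acc = 1-14 = -13; q=14
n=9: not <3, acc = (-13)-9 = -22; q=23
n=9: not <3, acc = (-22)-9 = -31; q=32
n=0: <3, acc = (-31)*2+0 = -62; q=33
n=4: not <3, acc = (-62)-4 = -66; q=37
n=10: not <3, acc = (-66)-10 = -76; q=47
n=8: not <3, acc = (-76)-8 = -84; q=55
acc-q = (-84)-55 = -139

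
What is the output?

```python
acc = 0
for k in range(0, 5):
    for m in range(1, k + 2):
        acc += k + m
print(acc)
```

k=0,m=1: acc = 0+1 = 1
k=1,m=1: acc = 1+2 = 3
k=1,m=2: acc = 3+3 = 6
k=2,m=1: acc = 6+3 = 9
k=2,m=2: acc = 9+4 = 13
k=2,m=3: acc = 13+5 = 18
k=3,m=1: acc = 18+4 = 22
k=3,m=2: acc = 22+5 = 27
k=3,m=3: acc = 27+6 = 33
k=3,m=4: acc = 33+7 = 40
k=4,m=1: acc = 40+5 = 45
k=4,m=2: acc = 45+6 = 51
k=4,m=3: acc = 51+7 = 58
k=4,m=4: acc = 58+8 = 66
k=4,m=5: acc = 66+9 = 75

75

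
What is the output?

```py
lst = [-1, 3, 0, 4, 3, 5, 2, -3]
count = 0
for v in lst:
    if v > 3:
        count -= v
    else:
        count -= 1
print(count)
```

-15

v=-1: not >3, count = 0-1 = -1
v=3: not >3, count = (-1)-1 = -2
v=0: not >3, count = (-2)-1 = -3
v=4: >3, count = (-3)-4 = -7
v=3: not >3, count = (-7)-1 = -8
v=5: >3, count = (-8)-5 = -13
v=2: not >3, count = (-13)-1 = -14
v=-3: not >3, count = (-14)-1 = -15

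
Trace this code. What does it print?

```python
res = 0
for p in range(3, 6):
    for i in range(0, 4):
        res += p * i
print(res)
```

72

p=3,i=0: res = 0+0 = 0
p=3,i=1: res = 0+3 = 3
p=3,i=2: res = 3+6 = 9
p=3,i=3: res = 9+9 = 18
p=4,i=0: res = 18+0 = 18
p=4,i=1: res = 18+4 = 22
p=4,i=2: res = 22+8 = 30
p=4,i=3: res = 30+12 = 42
p=5,i=0: res = 42+0 = 42
p=5,i=1: res = 42+5 = 47
p=5,i=2: res = 47+10 = 57
p=5,i=3: res = 57+15 = 72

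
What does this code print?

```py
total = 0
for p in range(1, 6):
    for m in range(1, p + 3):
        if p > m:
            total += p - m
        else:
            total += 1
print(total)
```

p=1,m=1: not 1>1, total = 0+1 = 1
p=1,m=2: not 1>2, total = 1+1 = 2
p=1,m=3: not 1>3, total = 2+1 = 3
p=2,m=1: 2>1, total = 3+1 = 4
p=2,m=2: not 2>2, total = 4+1 = 5
p=2,m=3: not 2>3, total = 5+1 = 6
p=2,m=4: not 2>4, total = 6+1 = 7
p=3,m=1: 3>1, total = 7+2 = 9
p=3,m=2: 3>2, total = 9+1 = 10
p=3,m=3: not 3>3, total = 10+1 = 11
p=3,m=4: not 3>4, total = 11+1 = 12
p=3,m=5: not 3>5, total = 12+1 = 13
p=4,m=1: 4>1, total = 13+3 = 16
p=4,m=2: 4>2, total = 16+2 = 18
p=4,m=3: 4>3, total = 18+1 = 19
p=4,m=4: not 4>4, total = 19+1 = 20
p=4,m=5: not 4>5, total = 20+1 = 21
p=4,m=6: not 4>6, total = 21+1 = 22
p=5,m=1: 5>1, total = 22+4 = 26
p=5,m=2: 5>2, total = 26+3 = 29
p=5,m=3: 5>3, total = 29+2 = 31
p=5,m=4: 5>4, total = 31+1 = 32
p=5,m=5: not 5>5, total = 32+1 = 33
p=5,m=6: not 5>6, total = 33+1 = 34
p=5,m=7: not 5>7, total = 34+1 = 35

35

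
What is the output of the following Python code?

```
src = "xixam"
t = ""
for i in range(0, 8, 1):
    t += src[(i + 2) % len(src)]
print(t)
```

i=0: add src[2]='x' → 'x'
i=1: add src[3]='a' → 'xa'
i=2: add src[4]='m' → 'xam'
i=3: add src[0]='x' → 'xamx'
i=4: add src[1]='i' → 'xamxi'
i=5: add src[2]='x' → 'xamxix'
i=6: add src[3]='a' → 'xamxixa'
i=7: add src[4]='m' → 'xamxixam'

xamxixam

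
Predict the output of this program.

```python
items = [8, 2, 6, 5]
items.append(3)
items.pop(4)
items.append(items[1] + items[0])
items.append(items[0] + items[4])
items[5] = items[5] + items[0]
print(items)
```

append 3 → [8, 2, 6, 5, 3]
pop(4) removes 3 → [8, 2, 6, 5]
append items[1]+items[0] = 2+8 = 10 → [8, 2, 6, 5, 10]
append items[0]+items[4] = 8+10 = 18 → [8, 2, 6, 5, 10, 18]
items[5] = items[5]+items[0] = 18+8 = 26 → [8, 2, 6, 5, 10, 26]

[8, 2, 6, 5, 10, 26]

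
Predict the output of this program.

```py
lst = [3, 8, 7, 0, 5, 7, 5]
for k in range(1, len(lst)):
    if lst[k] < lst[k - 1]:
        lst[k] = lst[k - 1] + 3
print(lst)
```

[3, 8, 11, 14, 17, 20, 23]

k=1: 8>=3, unchanged → [3, 8, 7, 0, 5, 7, 5]
k=2: 7<8, lst[2] = 8+3 = 11 → [3, 8, 11, 0, 5, 7, 5]
k=3: 0<11, lst[3] = 11+3 = 14 → [3, 8, 11, 14, 5, 7, 5]
k=4: 5<14, lst[4] = 14+3 = 17 → [3, 8, 11, 14, 17, 7, 5]
k=5: 7<17, lst[5] = 17+3 = 20 → [3, 8, 11, 14, 17, 20, 5]
k=6: 5<20, lst[6] = 20+3 = 23 → [3, 8, 11, 14, 17, 20, 23]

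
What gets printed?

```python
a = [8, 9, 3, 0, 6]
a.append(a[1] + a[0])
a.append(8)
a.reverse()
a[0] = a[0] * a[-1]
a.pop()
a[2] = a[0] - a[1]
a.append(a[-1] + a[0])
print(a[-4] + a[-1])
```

73

append a[1]+a[0] = 9+8 = 17 → [8, 9, 3, 0, 6, 17]
append 8 → [8, 9, 3, 0, 6, 17, 8]
reverse → [8, 17, 6, 0, 3, 9, 8]
a[0] = a[0]*a[-1] = 8*8 = 64 → [64, 17, 6, 0, 3, 9, 8]
pop() removes 8 → [64, 17, 6, 0, 3, 9]
a[2] = a[0]-a[1] = 64-17 = 47 → [64, 17, 47, 0, 3, 9]
append a[-1]+a[0] = 9+64 = 73 → [64, 17, 47, 0, 3, 9, 73]
a[-4]+a[-1] = 0+73 = 73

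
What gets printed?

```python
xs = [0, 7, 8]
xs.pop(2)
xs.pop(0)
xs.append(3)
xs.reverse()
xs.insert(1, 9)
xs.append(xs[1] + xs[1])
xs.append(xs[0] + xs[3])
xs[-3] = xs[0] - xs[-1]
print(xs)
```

[3, 9, -18, 18, 21]

pop(2) removes 8 → [0, 7]
pop(0) removes 0 → [7]
append 3 → [7, 3]
reverse → [3, 7]
insert 9 at 1 → [3, 9, 7]
append xs[1]+xs[1] = 9+9 = 18 → [3, 9, 7, 18]
append xs[0]+xs[3] = 3+18 = 21 → [3, 9, 7, 18, 21]
xs[-3] = xs[0]-xs[-1] = 3-21 = -18 → [3, 9, -18, 18, 21]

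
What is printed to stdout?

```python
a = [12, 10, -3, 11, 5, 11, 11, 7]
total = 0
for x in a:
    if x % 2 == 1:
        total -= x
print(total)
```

x=12: not odd
x=10: not odd
x=-3: odd, total = 0-(-3) = 3
x=11: odd, total = 3-11 = -8
x=5: odd, total = (-8)-5 = -13
x=11: odd, total = (-13)-11 = -24
x=11: odd, total = (-24)-11 = -35
x=7: odd, total = (-35)-7 = -42

-42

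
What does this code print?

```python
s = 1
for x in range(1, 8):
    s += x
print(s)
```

29

x=1: s = 1+1 = 2
x=2: s = 2+2 = 4
x=3: s = 4+3 = 7
x=4: s = 7+4 = 11
x=5: s = 11+5 = 16
x=6: s = 16+6 = 22
x=7: s = 22+7 = 29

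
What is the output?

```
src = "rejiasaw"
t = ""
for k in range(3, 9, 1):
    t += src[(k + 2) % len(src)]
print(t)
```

k=3: add src[5]='s' → 's'
k=4: add src[6]='a' → 'sa'
k=5: add src[7]='w' → 'saw'
k=6: add src[0]='r' → 'sawr'
k=7: add src[1]='e' → 'sawre'
k=8: add src[2]='j' → 'sawrej'

sawrej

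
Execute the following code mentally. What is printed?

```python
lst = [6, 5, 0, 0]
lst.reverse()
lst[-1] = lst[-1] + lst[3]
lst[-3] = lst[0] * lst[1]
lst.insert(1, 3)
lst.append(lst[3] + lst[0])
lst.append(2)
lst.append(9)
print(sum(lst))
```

reverse → [0, 0, 5, 6]
lst[-1] = lst[-1]+lst[3] = 6+6 = 12 → [0, 0, 5, 12]
lst[-3] = lst[0]*lst[1] = 0*0 = 0 → [0, 0, 5, 12]
insert 3 at 1 → [0, 3, 0, 5, 12]
append lst[3]+lst[0] = 5+0 = 5 → [0, 3, 0, 5, 12, 5]
append 2 → [0, 3, 0, 5, 12, 5, 2]
append 9 → [0, 3, 0, 5, 12, 5, 2, 9]
sum = 36

36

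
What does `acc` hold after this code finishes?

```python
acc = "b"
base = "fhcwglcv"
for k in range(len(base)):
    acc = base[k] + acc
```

'vclgwchfb'

k=0: prepend 'f' → 'fb'
k=1: prepend 'h' → 'hfb'
k=2: prepend 'c' → 'chfb'
k=3: prepend 'w' → 'wchfb'
k=4: prepend 'g' → 'gwchfb'
k=5: prepend 'l' → 'lgwchfb'
k=6: prepend 'c' → 'clgwchfb'
k=7: prepend 'v' → 'vclgwchfb'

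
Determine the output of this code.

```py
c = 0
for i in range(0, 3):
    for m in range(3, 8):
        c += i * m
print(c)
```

i=0,m=3: c = 0+0 = 0
i=0,m=4: c = 0+0 = 0
i=0,m=5: c = 0+0 = 0
i=0,m=6: c = 0+0 = 0
i=0,m=7: c = 0+0 = 0
i=1,m=3: c = 0+3 = 3
i=1,m=4: c = 3+4 = 7
i=1,m=5: c = 7+5 = 12
i=1,m=6: c = 12+6 = 18
i=1,m=7: c = 18+7 = 25
i=2,m=3: c = 25+6 = 31
i=2,m=4: c = 31+8 = 39
i=2,m=5: c = 39+10 = 49
i=2,m=6: c = 49+12 = 61
i=2,m=7: c = 61+14 = 75

75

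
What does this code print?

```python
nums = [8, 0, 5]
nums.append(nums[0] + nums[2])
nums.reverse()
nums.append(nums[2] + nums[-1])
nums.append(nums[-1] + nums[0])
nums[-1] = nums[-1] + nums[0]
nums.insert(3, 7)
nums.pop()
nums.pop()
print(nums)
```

[13, 5, 0, 7, 8]

append nums[0]+nums[2] = 8+5 = 13 → [8, 0, 5, 13]
reverse → [13, 5, 0, 8]
append nums[2]+nums[-1] = 0+8 = 8 → [13, 5, 0, 8, 8]
append nums[-1]+nums[0] = 8+13 = 21 → [13, 5, 0, 8, 8, 21]
nums[-1] = nums[-1]+nums[0] = 21+13 = 34 → [13, 5, 0, 8, 8, 34]
insert 7 at 3 → [13, 5, 0, 7, 8, 8, 34]
pop() removes 34 → [13, 5, 0, 7, 8, 8]
pop() removes 8 → [13, 5, 0, 7, 8]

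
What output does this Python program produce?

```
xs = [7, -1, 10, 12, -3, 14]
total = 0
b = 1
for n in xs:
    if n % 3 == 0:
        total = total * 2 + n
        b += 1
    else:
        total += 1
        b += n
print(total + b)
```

n=7: not %3==0, total = 0+1 = 1; b=8
n=-1: not %3==0, total = 1+1 = 2; b=7
n=10: not %3==0, total = 2+1 = 3; b=17
n=12: %3==0, total = 3*2+12 = 18; b=18
n=-3: %3==0, total = 18*2+(-3) = 33; b=19
n=14: not %3==0, total = 33+1 = 34; b=33
total+b = 34+33 = 67

67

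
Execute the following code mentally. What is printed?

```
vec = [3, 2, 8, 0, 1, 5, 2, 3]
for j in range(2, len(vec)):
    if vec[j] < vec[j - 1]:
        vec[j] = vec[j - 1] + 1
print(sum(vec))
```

68

j=2: 8>=2, unchanged → [3, 2, 8, 0, 1, 5, 2, 3]
j=3: 0<8, vec[3] = 8+1 = 9 → [3, 2, 8, 9, 1, 5, 2, 3]
j=4: 1<9, vec[4] = 9+1 = 10 → [3, 2, 8, 9, 10, 5, 2, 3]
j=5: 5<10, vec[5] = 10+1 = 11 → [3, 2, 8, 9, 10, 11, 2, 3]
j=6: 2<11, vec[6] = 11+1 = 12 → [3, 2, 8, 9, 10, 11, 12, 3]
j=7: 3<12, vec[7] = 12+1 = 13 → [3, 2, 8, 9, 10, 11, 12, 13]
sum = 68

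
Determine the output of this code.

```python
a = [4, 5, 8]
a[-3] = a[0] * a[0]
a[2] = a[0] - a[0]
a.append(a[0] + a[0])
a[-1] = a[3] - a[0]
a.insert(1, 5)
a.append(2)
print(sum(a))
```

44

a[-3] = a[0]*a[0] = 4*4 = 16 → [16, 5, 8]
a[2] = a[0]-a[0] = 16-16 = 0 → [16, 5, 0]
append a[0]+a[0] = 16+16 = 32 → [16, 5, 0, 32]
a[-1] = a[3]-a[0] = 32-16 = 16 → [16, 5, 0, 16]
insert 5 at 1 → [16, 5, 5, 0, 16]
append 2 → [16, 5, 5, 0, 16, 2]
sum = 44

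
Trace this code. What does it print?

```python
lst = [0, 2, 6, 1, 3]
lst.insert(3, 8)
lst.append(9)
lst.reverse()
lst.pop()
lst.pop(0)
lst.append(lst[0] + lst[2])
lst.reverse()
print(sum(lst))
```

insert 8 at 3 → [0, 2, 6, 8, 1, 3]
append 9 → [0, 2, 6, 8, 1, 3, 9]
reverse → [9, 3, 1, 8, 6, 2, 0]
pop() removes 0 → [9, 3, 1, 8, 6, 2]
pop(0) removes 9 → [3, 1, 8, 6, 2]
append lst[0]+lst[2] = 3+8 = 11 → [3, 1, 8, 6, 2, 11]
reverse → [11, 2, 6, 8, 1, 3]
sum = 31

31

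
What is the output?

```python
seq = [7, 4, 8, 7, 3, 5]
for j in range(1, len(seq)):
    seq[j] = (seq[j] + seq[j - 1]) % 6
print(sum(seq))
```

24

j=1: seq[1] = (4+7)%6 = 5 → [7, 5, 8, 7, 3, 5]
j=2: seq[2] = (8+5)%6 = 1 → [7, 5, 1, 7, 3, 5]
j=3: seq[3] = (7+1)%6 = 2 → [7, 5, 1, 2, 3, 5]
j=4: seq[4] = (3+2)%6 = 5 → [7, 5, 1, 2, 5, 5]
j=5: seq[5] = (5+5)%6 = 4 → [7, 5, 1, 2, 5, 4]
sum = 24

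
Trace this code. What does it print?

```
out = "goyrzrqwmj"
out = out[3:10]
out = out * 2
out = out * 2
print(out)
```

rzrqwmjrzrqwmjrzrqwmjrzrqwmj

slice [3:10] → 'rzrqwmj'
repeat ×2 → 'rzrqwmjrzrqwmj'
repeat ×2 → 'rzrqwmjrzrqwmjrzrqwmjrzrqwmj'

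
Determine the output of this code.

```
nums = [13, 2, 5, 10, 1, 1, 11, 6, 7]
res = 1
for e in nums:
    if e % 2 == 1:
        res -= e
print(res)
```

-37

e=13: odd, res = 1-13 = -12
e=2: not odd
e=5: odd, res = (-12)-5 = -17
e=10: not odd
e=1: odd, res = (-17)-1 = -18
e=1: odd, res = (-18)-1 = -19
e=11: odd, res = (-19)-11 = -30
e=6: not odd
e=7: odd, res = (-30)-7 = -37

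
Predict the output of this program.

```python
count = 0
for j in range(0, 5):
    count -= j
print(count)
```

-10

j=0: count = 0-0 = 0
j=1: count = 0-1 = -1
j=2: count = (-1)-2 = -3
j=3: count = (-3)-3 = -6
j=4: count = (-6)-4 = -10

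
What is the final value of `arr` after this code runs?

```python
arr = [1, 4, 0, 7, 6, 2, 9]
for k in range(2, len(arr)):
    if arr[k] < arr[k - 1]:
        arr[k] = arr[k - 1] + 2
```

[1, 4, 6, 7, 9, 11, 13]

k=2: 0<4, arr[2] = 4+2 = 6 → [1, 4, 6, 7, 6, 2, 9]
k=3: 7>=6, unchanged → [1, 4, 6, 7, 6, 2, 9]
k=4: 6<7, arr[4] = 7+2 = 9 → [1, 4, 6, 7, 9, 2, 9]
k=5: 2<9, arr[5] = 9+2 = 11 → [1, 4, 6, 7, 9, 11, 9]
k=6: 9<11, arr[6] = 11+2 = 13 → [1, 4, 6, 7, 9, 11, 13]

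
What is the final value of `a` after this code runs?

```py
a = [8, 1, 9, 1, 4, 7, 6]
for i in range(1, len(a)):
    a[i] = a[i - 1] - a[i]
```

[8, 7, -2, -3, -7, -14, -20]

i=1: a[1] = 8-1 = 7 → [8, 7, 9, 1, 4, 7, 6]
i=2: a[2] = 7-9 = -2 → [8, 7, -2, 1, 4, 7, 6]
i=3: a[3] = (-2)-1 = -3 → [8, 7, -2, -3, 4, 7, 6]
i=4: a[4] = (-3)-4 = -7 → [8, 7, -2, -3, -7, 7, 6]
i=5: a[5] = (-7)-7 = -14 → [8, 7, -2, -3, -7, -14, 6]
i=6: a[6] = (-14)-6 = -20 → [8, 7, -2, -3, -7, -14, -20]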